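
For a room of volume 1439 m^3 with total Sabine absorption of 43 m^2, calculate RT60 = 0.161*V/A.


RT60 = 0.161 * 1439 / 43 = 5.3879 s


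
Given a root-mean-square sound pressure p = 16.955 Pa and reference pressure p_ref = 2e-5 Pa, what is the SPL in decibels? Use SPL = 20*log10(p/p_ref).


p / p_ref = 16.955 / 2e-5 = 847750
SPL = 20 * log10(847750) = 118.57 dB


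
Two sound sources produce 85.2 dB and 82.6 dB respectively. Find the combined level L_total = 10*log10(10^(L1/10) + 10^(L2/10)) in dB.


10^(85.2/10) = 3.31131e+08
10^(82.6/10) = 1.8197e+08
Sum = 3.31131e+08 + 1.8197e+08 = 5.13101e+08
L_total = 10*log10(5.13101e+08) = 87.102 dB


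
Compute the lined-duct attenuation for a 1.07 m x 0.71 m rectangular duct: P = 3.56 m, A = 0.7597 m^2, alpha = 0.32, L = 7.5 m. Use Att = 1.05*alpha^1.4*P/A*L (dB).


alpha^1.4 = 0.32^1.4 = 0.202866
Attenuation rate = 1.05 * alpha^1.4 * P / A
= 1.05 * 0.202866 * 3.56 / 0.7597 = 0.998174 dB/m
Total Att = 0.998174 * 7.5 = 7.4863 dB


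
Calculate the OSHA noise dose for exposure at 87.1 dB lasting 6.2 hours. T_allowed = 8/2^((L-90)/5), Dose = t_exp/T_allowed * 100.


T_allowed = 8 / 2^((87.1 - 90)/5) = 11.9588 hr
Dose = 6.2 / 11.9588 * 100 = 51.845 %


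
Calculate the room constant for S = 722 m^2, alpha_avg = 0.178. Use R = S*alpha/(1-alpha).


R = 722 * 0.178 / (1 - 0.178) = 156.35 m^2


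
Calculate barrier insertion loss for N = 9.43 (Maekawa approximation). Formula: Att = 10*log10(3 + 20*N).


3 + 20*N = 3 + 20*9.43 = 191.6
Att = 10*log10(191.6) = 22.824 dB


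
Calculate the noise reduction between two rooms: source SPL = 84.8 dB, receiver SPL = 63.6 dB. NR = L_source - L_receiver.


NR = L_source - L_receiver (difference between source and receiving room levels)
NR = 84.8 - 63.6 = 21.2 dB


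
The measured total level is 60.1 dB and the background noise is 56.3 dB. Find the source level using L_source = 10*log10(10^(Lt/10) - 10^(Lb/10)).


10^(60.1/10) = 1.02329e+06
10^(56.3/10) = 426580
Difference = 1.02329e+06 - 426580 = 596710
L_source = 10*log10(596710) = 57.758 dB


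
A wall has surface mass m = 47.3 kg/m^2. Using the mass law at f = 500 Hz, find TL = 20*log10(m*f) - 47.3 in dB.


m * f = 47.3 * 500 = 23650
20*log10(23650) = 87.4766 dB
TL = 87.4766 - 47.3 = 40.177 dB


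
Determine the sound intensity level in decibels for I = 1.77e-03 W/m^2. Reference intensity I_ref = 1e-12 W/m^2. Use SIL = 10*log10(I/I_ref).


I / I_ref = 1.77e-03 / 1e-12 = 1.77e+09
SIL = 10 * log10(1.77e+09) = 92.48 dB


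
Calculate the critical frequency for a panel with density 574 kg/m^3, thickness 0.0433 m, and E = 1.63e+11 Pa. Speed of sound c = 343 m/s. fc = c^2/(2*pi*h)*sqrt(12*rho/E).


12*rho/E = 12*574/1.63e+11 = 4.22577e-08
sqrt(12*rho/E) = sqrt(4.22577e-08) = 0.000205567
c^2/(2*pi*h) = 343^2/(2*pi*0.0433) = 432435
fc = 432435 * 0.000205567 = 88.894 Hz


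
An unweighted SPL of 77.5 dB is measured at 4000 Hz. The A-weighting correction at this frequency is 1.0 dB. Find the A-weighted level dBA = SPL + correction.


A-weighting table: 4000 Hz -> 1.0 dB correction
SPL_A = SPL + correction = 77.5 + (1.0) = 78.5 dBA


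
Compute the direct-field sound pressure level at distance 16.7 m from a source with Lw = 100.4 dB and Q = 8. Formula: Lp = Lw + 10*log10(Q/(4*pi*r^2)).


4*pi*r^2 = 4*pi*16.7^2 = 3504.64 m^2
Q / (4*pi*r^2) = 8 / 3504.64 = 0.00228269
Lp = 100.4 + 10*log10(0.00228269) = 73.984 dB


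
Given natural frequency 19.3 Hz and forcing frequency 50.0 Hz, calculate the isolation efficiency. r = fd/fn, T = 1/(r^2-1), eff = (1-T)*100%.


r = 50.0 / 19.3 = 2.59067
r^2 - 1 = 2.59067^2 - 1 = 5.71157
T = 1/5.71157 = 0.175083
Efficiency = (1 - 0.175083)*100 = 82.492 %


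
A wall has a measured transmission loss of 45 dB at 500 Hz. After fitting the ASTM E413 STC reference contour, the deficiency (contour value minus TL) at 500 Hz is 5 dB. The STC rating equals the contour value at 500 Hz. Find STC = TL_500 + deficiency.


By ASTM E413, STC = value of the fitted reference contour at 500 Hz.
Contour value at 500 Hz = TL_500 + deficiency = 45 + 5 = 50
STC = 50


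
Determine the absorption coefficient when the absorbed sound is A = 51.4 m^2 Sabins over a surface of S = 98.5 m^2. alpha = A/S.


Absorption coefficient = absorbed power / incident power
alpha = A / S = 51.4 / 98.5 = 0.52183


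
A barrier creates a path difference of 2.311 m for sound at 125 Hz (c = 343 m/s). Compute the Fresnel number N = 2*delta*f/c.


N = 2*delta*f/c = 2*delta/lambda, where lambda = c/f
lambda = 343 / 125 = 2.744 m
N = 2 * 2.311 / 2.744 = 1.6844


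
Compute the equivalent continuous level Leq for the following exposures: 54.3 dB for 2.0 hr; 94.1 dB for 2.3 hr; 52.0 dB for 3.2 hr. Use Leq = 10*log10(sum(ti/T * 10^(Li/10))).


T_total = 2.0 + 2.3 + 3.2 = 7.5 hr
(2.0/7.5) * 10^(54.3/10) = 71774.3
(2.3/7.5) * 10^(94.1/10) = 7.88255e+08
(3.2/7.5) * 10^(52.0/10) = 67622.1
Sum = 71774.3 + 7.88255e+08 + 67622.1 = 7.88394e+08
Leq = 10*log10(7.88394e+08) = 88.967 dB


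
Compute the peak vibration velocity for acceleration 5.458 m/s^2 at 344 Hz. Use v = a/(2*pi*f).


omega = 2*pi*f = 2*pi*344 = 2161.42 rad/s
v = a / omega = 5.458 / 2161.42 = 0.0025252 m/s


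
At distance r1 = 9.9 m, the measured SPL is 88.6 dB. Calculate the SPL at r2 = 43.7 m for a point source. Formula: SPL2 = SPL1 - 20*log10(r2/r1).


r2/r1 = 43.7/9.9 = 4.41414
Correction = 20*log10(4.41414) = 12.8969 dB
SPL2 = 88.6 - 12.8969 = 75.703 dB


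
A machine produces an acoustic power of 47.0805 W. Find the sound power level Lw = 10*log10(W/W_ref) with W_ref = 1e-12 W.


W / W_ref = 47.0805 / 1e-12 = 4.70805e+13
Lw = 10 * log10(4.70805e+13) = 136.73 dB


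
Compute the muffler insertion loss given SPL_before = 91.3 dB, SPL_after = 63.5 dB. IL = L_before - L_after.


Insertion loss = SPL without muffler - SPL with muffler
IL = 91.3 - 63.5 = 27.8 dB


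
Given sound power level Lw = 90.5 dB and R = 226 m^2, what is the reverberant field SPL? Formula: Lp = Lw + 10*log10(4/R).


4/R = 4/226 = 0.0176991
Lp = 90.5 + 10*log10(0.0176991) = 72.98 dB


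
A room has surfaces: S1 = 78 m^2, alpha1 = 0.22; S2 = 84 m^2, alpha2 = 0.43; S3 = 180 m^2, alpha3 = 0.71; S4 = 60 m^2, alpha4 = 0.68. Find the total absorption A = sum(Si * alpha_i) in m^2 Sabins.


78 * 0.22 = 17.16
84 * 0.43 = 36.12
180 * 0.71 = 127.8
60 * 0.68 = 40.8
A_total = 17.16 + 36.12 + 127.8 + 40.8 = 221.88 m^2


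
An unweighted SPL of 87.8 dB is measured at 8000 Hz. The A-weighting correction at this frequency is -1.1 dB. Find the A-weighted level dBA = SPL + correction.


A-weighting table: 8000 Hz -> -1.1 dB correction
SPL_A = SPL + correction = 87.8 + (-1.1) = 86.7 dBA


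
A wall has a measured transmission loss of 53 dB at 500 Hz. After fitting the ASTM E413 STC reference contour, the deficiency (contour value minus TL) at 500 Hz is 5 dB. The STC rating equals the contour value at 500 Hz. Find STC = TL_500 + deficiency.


By ASTM E413, STC = value of the fitted reference contour at 500 Hz.
Contour value at 500 Hz = TL_500 + deficiency = 53 + 5 = 58
STC = 58


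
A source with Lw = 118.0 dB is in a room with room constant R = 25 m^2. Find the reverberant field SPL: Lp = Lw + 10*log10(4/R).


4/R = 4/25 = 0.16
Lp = 118.0 + 10*log10(0.16) = 110.04 dB


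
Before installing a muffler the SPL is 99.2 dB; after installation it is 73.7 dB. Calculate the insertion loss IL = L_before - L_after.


Insertion loss = SPL without muffler - SPL with muffler
IL = 99.2 - 73.7 = 25.5 dB


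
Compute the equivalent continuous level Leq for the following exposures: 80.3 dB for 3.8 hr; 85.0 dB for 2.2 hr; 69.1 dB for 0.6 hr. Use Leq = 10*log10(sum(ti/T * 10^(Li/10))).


T_total = 3.8 + 2.2 + 0.6 = 6.6 hr
(3.8/6.6) * 10^(80.3/10) = 6.16935e+07
(2.2/6.6) * 10^(85.0/10) = 1.05409e+08
(0.6/6.6) * 10^(69.1/10) = 738937
Sum = 6.16935e+07 + 1.05409e+08 + 738937 = 1.67841e+08
Leq = 10*log10(1.67841e+08) = 82.249 dB


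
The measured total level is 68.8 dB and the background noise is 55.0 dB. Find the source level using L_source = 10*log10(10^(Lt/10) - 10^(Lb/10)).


10^(68.8/10) = 7.58578e+06
10^(55.0/10) = 316228
Difference = 7.58578e+06 - 316228 = 7.26955e+06
L_source = 10*log10(7.26955e+06) = 68.615 dB


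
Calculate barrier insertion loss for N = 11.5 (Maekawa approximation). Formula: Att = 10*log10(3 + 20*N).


3 + 20*N = 3 + 20*11.5 = 233
Att = 10*log10(233) = 23.674 dB


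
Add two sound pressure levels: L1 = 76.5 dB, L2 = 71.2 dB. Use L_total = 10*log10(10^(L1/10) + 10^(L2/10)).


10^(76.5/10) = 4.46684e+07
10^(71.2/10) = 1.31826e+07
Sum = 4.46684e+07 + 1.31826e+07 = 5.7851e+07
L_total = 10*log10(5.7851e+07) = 77.623 dB


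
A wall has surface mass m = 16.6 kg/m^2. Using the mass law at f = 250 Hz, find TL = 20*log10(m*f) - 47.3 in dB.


m * f = 16.6 * 250 = 4150
20*log10(4150) = 72.361 dB
TL = 72.361 - 47.3 = 25.061 dB


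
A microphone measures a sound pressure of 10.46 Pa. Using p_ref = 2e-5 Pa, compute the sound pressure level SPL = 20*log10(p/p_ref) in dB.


p / p_ref = 10.46 / 2e-5 = 523000
SPL = 20 * log10(523000) = 114.37 dB


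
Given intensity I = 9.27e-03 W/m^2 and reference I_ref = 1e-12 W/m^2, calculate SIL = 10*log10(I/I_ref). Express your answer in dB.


I / I_ref = 9.27e-03 / 1e-12 = 9.27e+09
SIL = 10 * log10(9.27e+09) = 99.671 dB


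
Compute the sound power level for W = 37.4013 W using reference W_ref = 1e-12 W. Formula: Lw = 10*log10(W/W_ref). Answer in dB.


W / W_ref = 37.4013 / 1e-12 = 3.74013e+13
Lw = 10 * log10(3.74013e+13) = 135.73 dB


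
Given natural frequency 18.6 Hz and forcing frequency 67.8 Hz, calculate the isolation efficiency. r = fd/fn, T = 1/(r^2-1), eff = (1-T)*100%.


r = 67.8 / 18.6 = 3.64516
r^2 - 1 = 3.64516^2 - 1 = 12.2872
T = 1/12.2872 = 0.0813855
Efficiency = (1 - 0.0813855)*100 = 91.861 %


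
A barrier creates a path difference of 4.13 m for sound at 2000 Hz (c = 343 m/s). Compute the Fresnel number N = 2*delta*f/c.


N = 2*delta*f/c = 2*delta/lambda, where lambda = c/f
lambda = 343 / 2000 = 0.1715 m
N = 2 * 4.13 / 0.1715 = 48.163


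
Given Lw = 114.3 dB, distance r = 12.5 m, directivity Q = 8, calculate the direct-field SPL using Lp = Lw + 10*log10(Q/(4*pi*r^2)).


4*pi*r^2 = 4*pi*12.5^2 = 1963.5 m^2
Q / (4*pi*r^2) = 8 / 1963.5 = 0.00407436
Lp = 114.3 + 10*log10(0.00407436) = 90.401 dB


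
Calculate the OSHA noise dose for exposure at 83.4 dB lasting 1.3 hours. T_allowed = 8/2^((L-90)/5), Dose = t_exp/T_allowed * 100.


T_allowed = 8 / 2^((83.4 - 90)/5) = 19.9733 hr
Dose = 1.3 / 19.9733 * 100 = 6.5087 %


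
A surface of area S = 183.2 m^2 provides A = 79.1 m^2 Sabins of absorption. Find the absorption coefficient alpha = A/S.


Absorption coefficient = absorbed power / incident power
alpha = A / S = 79.1 / 183.2 = 0.43177


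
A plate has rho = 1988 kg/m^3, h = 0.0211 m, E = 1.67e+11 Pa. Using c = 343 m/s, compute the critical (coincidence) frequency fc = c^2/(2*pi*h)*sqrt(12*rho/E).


12*rho/E = 12*1988/1.67e+11 = 1.4285e-07
sqrt(12*rho/E) = sqrt(1.4285e-07) = 0.000377955
c^2/(2*pi*h) = 343^2/(2*pi*0.0211) = 887413
fc = 887413 * 0.000377955 = 335.4 Hz


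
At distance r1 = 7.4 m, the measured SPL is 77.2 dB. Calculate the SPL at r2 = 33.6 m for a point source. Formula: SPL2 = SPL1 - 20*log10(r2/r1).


r2/r1 = 33.6/7.4 = 4.54054
Correction = 20*log10(4.54054) = 13.1422 dB
SPL2 = 77.2 - 13.1422 = 64.058 dB


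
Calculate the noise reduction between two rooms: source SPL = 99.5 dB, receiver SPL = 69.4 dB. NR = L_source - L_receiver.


NR = L_source - L_receiver (difference between source and receiving room levels)
NR = 99.5 - 69.4 = 30.1 dB


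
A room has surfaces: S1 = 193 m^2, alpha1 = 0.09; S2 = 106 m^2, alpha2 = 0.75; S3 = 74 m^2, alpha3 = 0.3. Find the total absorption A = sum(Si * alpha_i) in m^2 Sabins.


193 * 0.09 = 17.37
106 * 0.75 = 79.5
74 * 0.3 = 22.2
A_total = 17.37 + 79.5 + 22.2 = 119.07 m^2


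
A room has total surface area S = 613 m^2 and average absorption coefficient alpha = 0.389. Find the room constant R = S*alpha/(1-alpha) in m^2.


R = 613 * 0.389 / (1 - 0.389) = 390.27 m^2


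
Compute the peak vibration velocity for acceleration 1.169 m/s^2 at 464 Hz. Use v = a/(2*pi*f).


omega = 2*pi*f = 2*pi*464 = 2915.4 rad/s
v = a / omega = 1.169 / 2915.4 = 0.00040097 m/s


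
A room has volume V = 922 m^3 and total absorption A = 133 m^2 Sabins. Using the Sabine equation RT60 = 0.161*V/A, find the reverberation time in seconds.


RT60 = 0.161 * 922 / 133 = 1.1161 s


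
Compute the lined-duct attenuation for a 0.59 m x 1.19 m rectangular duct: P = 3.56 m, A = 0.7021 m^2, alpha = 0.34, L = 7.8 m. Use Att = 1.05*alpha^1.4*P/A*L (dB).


alpha^1.4 = 0.34^1.4 = 0.220836
Attenuation rate = 1.05 * alpha^1.4 * P / A
= 1.05 * 0.220836 * 3.56 / 0.7021 = 1.17574 dB/m
Total Att = 1.17574 * 7.8 = 9.1708 dB


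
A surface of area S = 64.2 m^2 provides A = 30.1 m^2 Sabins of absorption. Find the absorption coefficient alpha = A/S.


Absorption coefficient = absorbed power / incident power
alpha = A / S = 30.1 / 64.2 = 0.46885


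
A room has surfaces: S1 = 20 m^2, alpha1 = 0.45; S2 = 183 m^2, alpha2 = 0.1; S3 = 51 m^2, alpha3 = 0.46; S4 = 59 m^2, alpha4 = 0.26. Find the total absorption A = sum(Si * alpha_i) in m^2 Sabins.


20 * 0.45 = 9
183 * 0.1 = 18.3
51 * 0.46 = 23.46
59 * 0.26 = 15.34
A_total = 9 + 18.3 + 23.46 + 15.34 = 66.1 m^2


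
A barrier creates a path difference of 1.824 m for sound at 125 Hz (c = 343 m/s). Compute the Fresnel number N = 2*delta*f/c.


N = 2*delta*f/c = 2*delta/lambda, where lambda = c/f
lambda = 343 / 125 = 2.744 m
N = 2 * 1.824 / 2.744 = 1.3294


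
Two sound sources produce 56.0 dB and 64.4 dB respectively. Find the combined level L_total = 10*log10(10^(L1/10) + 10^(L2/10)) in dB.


10^(56.0/10) = 398107
10^(64.4/10) = 2.75423e+06
Sum = 398107 + 2.75423e+06 = 3.15234e+06
L_total = 10*log10(3.15234e+06) = 64.986 dB


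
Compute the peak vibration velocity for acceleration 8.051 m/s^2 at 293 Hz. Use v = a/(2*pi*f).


omega = 2*pi*f = 2*pi*293 = 1840.97 rad/s
v = a / omega = 8.051 / 1840.97 = 0.0043732 m/s


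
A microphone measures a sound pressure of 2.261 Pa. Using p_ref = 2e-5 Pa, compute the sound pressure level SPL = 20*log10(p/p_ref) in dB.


p / p_ref = 2.261 / 2e-5 = 113050
SPL = 20 * log10(113050) = 101.07 dB


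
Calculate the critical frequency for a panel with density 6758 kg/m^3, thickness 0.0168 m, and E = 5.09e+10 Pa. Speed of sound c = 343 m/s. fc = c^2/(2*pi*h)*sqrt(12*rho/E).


12*rho/E = 12*6758/5.09e+10 = 1.59324e-06
sqrt(12*rho/E) = sqrt(1.59324e-06) = 0.00126224
c^2/(2*pi*h) = 343^2/(2*pi*0.0168) = 1.11455e+06
fc = 1.11455e+06 * 0.00126224 = 1406.8 Hz


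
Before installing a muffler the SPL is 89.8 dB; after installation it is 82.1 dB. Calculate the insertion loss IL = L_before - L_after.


Insertion loss = SPL without muffler - SPL with muffler
IL = 89.8 - 82.1 = 7.7 dB


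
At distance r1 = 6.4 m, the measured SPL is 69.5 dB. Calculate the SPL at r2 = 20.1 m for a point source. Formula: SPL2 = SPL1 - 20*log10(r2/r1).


r2/r1 = 20.1/6.4 = 3.14062
Correction = 20*log10(3.14062) = 9.94031 dB
SPL2 = 69.5 - 9.94031 = 59.56 dB


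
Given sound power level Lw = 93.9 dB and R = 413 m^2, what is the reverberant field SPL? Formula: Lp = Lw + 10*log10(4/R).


4/R = 4/413 = 0.00968523
Lp = 93.9 + 10*log10(0.00968523) = 73.761 dB


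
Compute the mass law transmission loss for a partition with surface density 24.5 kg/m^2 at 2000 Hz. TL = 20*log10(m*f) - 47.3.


m * f = 24.5 * 2000 = 49000
20*log10(49000) = 93.8039 dB
TL = 93.8039 - 47.3 = 46.504 dB


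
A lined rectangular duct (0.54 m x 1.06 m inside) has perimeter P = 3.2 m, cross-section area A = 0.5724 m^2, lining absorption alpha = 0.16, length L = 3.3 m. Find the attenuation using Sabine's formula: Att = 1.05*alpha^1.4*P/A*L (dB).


alpha^1.4 = 0.16^1.4 = 0.076872
Attenuation rate = 1.05 * alpha^1.4 * P / A
= 1.05 * 0.076872 * 3.2 / 0.5724 = 0.45124 dB/m
Total Att = 0.45124 * 3.3 = 1.4891 dB


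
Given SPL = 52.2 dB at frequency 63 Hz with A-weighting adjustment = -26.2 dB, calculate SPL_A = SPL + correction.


A-weighting table: 63 Hz -> -26.2 dB correction
SPL_A = SPL + correction = 52.2 + (-26.2) = 26 dBA


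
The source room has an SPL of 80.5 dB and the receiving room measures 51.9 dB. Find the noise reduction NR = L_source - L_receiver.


NR = L_source - L_receiver (difference between source and receiving room levels)
NR = 80.5 - 51.9 = 28.6 dB


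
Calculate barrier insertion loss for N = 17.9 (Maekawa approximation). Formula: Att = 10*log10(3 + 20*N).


3 + 20*N = 3 + 20*17.9 = 361
Att = 10*log10(361) = 25.575 dB


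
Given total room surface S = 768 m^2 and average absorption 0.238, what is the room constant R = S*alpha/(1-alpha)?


R = 768 * 0.238 / (1 - 0.238) = 239.87 m^2


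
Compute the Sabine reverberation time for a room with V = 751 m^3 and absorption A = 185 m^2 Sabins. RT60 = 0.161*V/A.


RT60 = 0.161 * 751 / 185 = 0.65357 s


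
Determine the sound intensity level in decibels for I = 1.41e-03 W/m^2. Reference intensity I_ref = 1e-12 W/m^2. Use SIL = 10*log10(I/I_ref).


I / I_ref = 1.41e-03 / 1e-12 = 1.41e+09
SIL = 10 * log10(1.41e+09) = 91.492 dB


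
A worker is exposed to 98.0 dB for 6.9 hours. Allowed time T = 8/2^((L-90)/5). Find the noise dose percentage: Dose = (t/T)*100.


T_allowed = 8 / 2^((98.0 - 90)/5) = 2.63902 hr
Dose = 6.9 / 2.63902 * 100 = 261.46 %


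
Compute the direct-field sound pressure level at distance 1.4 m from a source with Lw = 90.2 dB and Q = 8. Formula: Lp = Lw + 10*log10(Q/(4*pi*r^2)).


4*pi*r^2 = 4*pi*1.4^2 = 24.6301 m^2
Q / (4*pi*r^2) = 8 / 24.6301 = 0.324806
Lp = 90.2 + 10*log10(0.324806) = 85.316 dB


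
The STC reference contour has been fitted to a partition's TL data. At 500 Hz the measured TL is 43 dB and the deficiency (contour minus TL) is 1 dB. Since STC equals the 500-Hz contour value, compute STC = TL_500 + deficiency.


By ASTM E413, STC = value of the fitted reference contour at 500 Hz.
Contour value at 500 Hz = TL_500 + deficiency = 43 + 1 = 44
STC = 44


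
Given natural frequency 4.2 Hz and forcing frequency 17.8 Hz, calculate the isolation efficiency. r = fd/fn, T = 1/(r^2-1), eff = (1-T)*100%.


r = 17.8 / 4.2 = 4.2381
r^2 - 1 = 4.2381^2 - 1 = 16.9615
T = 1/16.9615 = 0.058957
Efficiency = (1 - 0.058957)*100 = 94.104 %


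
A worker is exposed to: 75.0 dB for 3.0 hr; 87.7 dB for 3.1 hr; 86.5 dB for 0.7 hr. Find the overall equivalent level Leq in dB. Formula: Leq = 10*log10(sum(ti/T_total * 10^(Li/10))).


T_total = 3.0 + 3.1 + 0.7 = 6.8 hr
(3.0/6.8) * 10^(75.0/10) = 1.39512e+07
(3.1/6.8) * 10^(87.7/10) = 2.68443e+08
(0.7/6.8) * 10^(86.5/10) = 4.59821e+07
Sum = 1.39512e+07 + 2.68443e+08 + 4.59821e+07 = 3.28376e+08
Leq = 10*log10(3.28376e+08) = 85.164 dB


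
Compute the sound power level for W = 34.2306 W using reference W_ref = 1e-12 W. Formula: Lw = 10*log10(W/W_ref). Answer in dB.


W / W_ref = 34.2306 / 1e-12 = 3.42306e+13
Lw = 10 * log10(3.42306e+13) = 135.34 dB


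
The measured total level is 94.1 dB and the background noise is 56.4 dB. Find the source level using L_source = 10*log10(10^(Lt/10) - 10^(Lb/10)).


10^(94.1/10) = 2.5704e+09
10^(56.4/10) = 436516
Difference = 2.5704e+09 - 436516 = 2.56996e+09
L_source = 10*log10(2.56996e+09) = 94.099 dB


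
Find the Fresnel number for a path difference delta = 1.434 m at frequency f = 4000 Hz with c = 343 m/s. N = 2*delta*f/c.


N = 2*delta*f/c = 2*delta/lambda, where lambda = c/f
lambda = 343 / 4000 = 0.08575 m
N = 2 * 1.434 / 0.08575 = 33.446


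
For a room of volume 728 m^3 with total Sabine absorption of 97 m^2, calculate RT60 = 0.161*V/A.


RT60 = 0.161 * 728 / 97 = 1.2083 s


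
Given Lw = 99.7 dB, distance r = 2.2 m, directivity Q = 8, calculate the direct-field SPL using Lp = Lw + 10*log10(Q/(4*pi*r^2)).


4*pi*r^2 = 4*pi*2.2^2 = 60.8212 m^2
Q / (4*pi*r^2) = 8 / 60.8212 = 0.131533
Lp = 99.7 + 10*log10(0.131533) = 90.89 dB


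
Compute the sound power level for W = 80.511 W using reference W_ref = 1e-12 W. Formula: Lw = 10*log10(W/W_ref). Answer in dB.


W / W_ref = 80.511 / 1e-12 = 8.0511e+13
Lw = 10 * log10(8.0511e+13) = 139.06 dB


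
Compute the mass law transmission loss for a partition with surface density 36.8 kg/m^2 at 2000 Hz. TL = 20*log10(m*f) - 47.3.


m * f = 36.8 * 2000 = 73600
20*log10(73600) = 97.3376 dB
TL = 97.3376 - 47.3 = 50.038 dB


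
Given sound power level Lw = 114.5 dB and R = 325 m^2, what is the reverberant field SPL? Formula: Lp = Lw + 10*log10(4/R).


4/R = 4/325 = 0.0123077
Lp = 114.5 + 10*log10(0.0123077) = 95.402 dB


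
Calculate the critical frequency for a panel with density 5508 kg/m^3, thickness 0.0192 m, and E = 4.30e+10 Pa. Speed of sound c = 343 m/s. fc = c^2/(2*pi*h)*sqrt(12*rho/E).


12*rho/E = 12*5508/4.30e+10 = 1.53712e-06
sqrt(12*rho/E) = sqrt(1.53712e-06) = 0.00123981
c^2/(2*pi*h) = 343^2/(2*pi*0.0192) = 975230
fc = 975230 * 0.00123981 = 1209.1 Hz


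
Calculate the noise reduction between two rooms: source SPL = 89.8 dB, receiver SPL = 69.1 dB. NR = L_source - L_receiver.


NR = L_source - L_receiver (difference between source and receiving room levels)
NR = 89.8 - 69.1 = 20.7 dB


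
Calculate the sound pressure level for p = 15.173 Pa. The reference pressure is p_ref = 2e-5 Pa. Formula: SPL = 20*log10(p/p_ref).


p / p_ref = 15.173 / 2e-5 = 758650
SPL = 20 * log10(758650) = 117.6 dB


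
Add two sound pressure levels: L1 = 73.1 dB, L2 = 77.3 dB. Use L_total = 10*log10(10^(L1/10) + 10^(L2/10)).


10^(73.1/10) = 2.04174e+07
10^(77.3/10) = 5.37032e+07
Sum = 2.04174e+07 + 5.37032e+07 = 7.41206e+07
L_total = 10*log10(7.41206e+07) = 78.699 dB


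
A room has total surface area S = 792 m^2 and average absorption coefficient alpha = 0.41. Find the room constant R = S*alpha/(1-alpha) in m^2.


R = 792 * 0.41 / (1 - 0.41) = 550.37 m^2


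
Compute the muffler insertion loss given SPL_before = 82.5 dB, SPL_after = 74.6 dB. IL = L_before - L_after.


Insertion loss = SPL without muffler - SPL with muffler
IL = 82.5 - 74.6 = 7.9 dB


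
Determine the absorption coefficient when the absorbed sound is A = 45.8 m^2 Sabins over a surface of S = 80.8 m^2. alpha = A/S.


Absorption coefficient = absorbed power / incident power
alpha = A / S = 45.8 / 80.8 = 0.56683


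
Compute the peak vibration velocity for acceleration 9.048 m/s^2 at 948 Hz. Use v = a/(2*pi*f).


omega = 2*pi*f = 2*pi*948 = 5956.46 rad/s
v = a / omega = 9.048 / 5956.46 = 0.001519 m/s


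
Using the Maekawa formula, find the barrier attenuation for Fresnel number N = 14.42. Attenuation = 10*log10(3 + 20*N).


3 + 20*N = 3 + 20*14.42 = 291.4
Att = 10*log10(291.4) = 24.645 dB


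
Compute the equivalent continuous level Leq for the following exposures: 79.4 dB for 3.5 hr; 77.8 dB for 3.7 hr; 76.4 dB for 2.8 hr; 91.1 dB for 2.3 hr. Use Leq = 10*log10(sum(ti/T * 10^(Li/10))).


T_total = 3.5 + 3.7 + 2.8 + 2.3 = 12.3 hr
(3.5/12.3) * 10^(79.4/10) = 2.47835e+07
(3.7/12.3) * 10^(77.8/10) = 1.81258e+07
(2.8/12.3) * 10^(76.4/10) = 9.93695e+06
(2.3/12.3) * 10^(91.1/10) = 2.40892e+08
Sum = 2.47835e+07 + 1.81258e+07 + 9.93695e+06 + 2.40892e+08 = 2.93738e+08
Leq = 10*log10(2.93738e+08) = 84.68 dB


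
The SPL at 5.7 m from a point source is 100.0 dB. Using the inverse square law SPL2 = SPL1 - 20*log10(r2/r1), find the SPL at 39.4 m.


r2/r1 = 39.4/5.7 = 6.91228
Correction = 20*log10(6.91228) = 16.7924 dB
SPL2 = 100.0 - 16.7924 = 83.208 dB


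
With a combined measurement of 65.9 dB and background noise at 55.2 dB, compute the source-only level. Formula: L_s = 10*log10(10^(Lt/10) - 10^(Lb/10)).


10^(65.9/10) = 3.89045e+06
10^(55.2/10) = 331131
Difference = 3.89045e+06 - 331131 = 3.55932e+06
L_source = 10*log10(3.55932e+06) = 65.514 dB


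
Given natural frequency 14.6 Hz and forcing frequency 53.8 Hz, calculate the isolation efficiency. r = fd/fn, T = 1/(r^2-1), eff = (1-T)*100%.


r = 53.8 / 14.6 = 3.68493
r^2 - 1 = 3.68493^2 - 1 = 12.5787
T = 1/12.5787 = 0.0794995
Efficiency = (1 - 0.0794995)*100 = 92.05 %


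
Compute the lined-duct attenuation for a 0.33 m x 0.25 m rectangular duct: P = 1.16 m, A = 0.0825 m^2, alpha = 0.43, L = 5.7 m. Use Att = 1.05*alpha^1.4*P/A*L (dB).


alpha^1.4 = 0.43^1.4 = 0.3068
Attenuation rate = 1.05 * alpha^1.4 * P / A
= 1.05 * 0.3068 * 1.16 / 0.0825 = 4.52948 dB/m
Total Att = 4.52948 * 5.7 = 25.818 dB


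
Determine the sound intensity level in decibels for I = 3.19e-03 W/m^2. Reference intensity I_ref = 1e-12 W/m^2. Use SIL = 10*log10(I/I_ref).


I / I_ref = 3.19e-03 / 1e-12 = 3.19e+09
SIL = 10 * log10(3.19e+09) = 95.038 dB


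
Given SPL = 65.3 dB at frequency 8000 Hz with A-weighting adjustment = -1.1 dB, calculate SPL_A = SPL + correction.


A-weighting table: 8000 Hz -> -1.1 dB correction
SPL_A = SPL + correction = 65.3 + (-1.1) = 64.2 dBA


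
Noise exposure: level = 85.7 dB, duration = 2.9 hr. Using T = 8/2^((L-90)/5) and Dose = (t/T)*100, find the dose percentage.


T_allowed = 8 / 2^((85.7 - 90)/5) = 14.5203 hr
Dose = 2.9 / 14.5203 * 100 = 19.972 %


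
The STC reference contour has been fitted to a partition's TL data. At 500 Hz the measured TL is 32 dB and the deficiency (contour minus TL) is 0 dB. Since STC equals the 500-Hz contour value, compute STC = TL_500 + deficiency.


By ASTM E413, STC = value of the fitted reference contour at 500 Hz.
Contour value at 500 Hz = TL_500 + deficiency = 32 + 0 = 32
STC = 32


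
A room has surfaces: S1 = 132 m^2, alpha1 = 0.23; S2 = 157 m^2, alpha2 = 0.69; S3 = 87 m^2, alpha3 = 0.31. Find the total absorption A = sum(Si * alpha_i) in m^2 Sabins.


132 * 0.23 = 30.36
157 * 0.69 = 108.33
87 * 0.31 = 26.97
A_total = 30.36 + 108.33 + 26.97 = 165.66 m^2


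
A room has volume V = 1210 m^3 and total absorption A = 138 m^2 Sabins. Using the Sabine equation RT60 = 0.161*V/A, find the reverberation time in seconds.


RT60 = 0.161 * 1210 / 138 = 1.4117 s


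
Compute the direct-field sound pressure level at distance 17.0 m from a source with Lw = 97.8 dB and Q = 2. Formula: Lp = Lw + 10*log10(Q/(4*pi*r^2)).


4*pi*r^2 = 4*pi*17.0^2 = 3631.68 m^2
Q / (4*pi*r^2) = 2 / 3631.68 = 0.000550709
Lp = 97.8 + 10*log10(0.000550709) = 65.209 dB


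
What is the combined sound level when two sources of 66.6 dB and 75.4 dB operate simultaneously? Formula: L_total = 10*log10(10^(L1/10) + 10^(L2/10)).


10^(66.6/10) = 4.57088e+06
10^(75.4/10) = 3.46737e+07
Sum = 4.57088e+06 + 3.46737e+07 = 3.92446e+07
L_total = 10*log10(3.92446e+07) = 75.938 dB


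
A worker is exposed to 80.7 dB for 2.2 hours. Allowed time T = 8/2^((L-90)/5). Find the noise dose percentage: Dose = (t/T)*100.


T_allowed = 8 / 2^((80.7 - 90)/5) = 29.0406 hr
Dose = 2.2 / 29.0406 * 100 = 7.5756 %


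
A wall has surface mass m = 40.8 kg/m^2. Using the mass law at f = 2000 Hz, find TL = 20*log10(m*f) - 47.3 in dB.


m * f = 40.8 * 2000 = 81600
20*log10(81600) = 98.2338 dB
TL = 98.2338 - 47.3 = 50.934 dB


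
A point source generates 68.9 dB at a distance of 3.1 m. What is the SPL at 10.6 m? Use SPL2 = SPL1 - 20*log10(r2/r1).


r2/r1 = 10.6/3.1 = 3.41935
Correction = 20*log10(3.41935) = 10.6789 dB
SPL2 = 68.9 - 10.6789 = 58.221 dB


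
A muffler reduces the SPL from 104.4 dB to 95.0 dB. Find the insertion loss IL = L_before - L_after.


Insertion loss = SPL without muffler - SPL with muffler
IL = 104.4 - 95.0 = 9.4 dB


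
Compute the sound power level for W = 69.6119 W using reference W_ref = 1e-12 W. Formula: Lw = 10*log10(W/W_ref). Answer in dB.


W / W_ref = 69.6119 / 1e-12 = 6.96119e+13
Lw = 10 * log10(6.96119e+13) = 138.43 dB


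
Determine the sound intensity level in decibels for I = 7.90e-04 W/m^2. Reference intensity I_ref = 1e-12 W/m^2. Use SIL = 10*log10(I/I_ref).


I / I_ref = 7.90e-04 / 1e-12 = 7.9e+08
SIL = 10 * log10(7.9e+08) = 88.976 dB


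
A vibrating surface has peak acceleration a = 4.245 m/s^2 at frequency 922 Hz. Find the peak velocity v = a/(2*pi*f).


omega = 2*pi*f = 2*pi*922 = 5793.1 rad/s
v = a / omega = 4.245 / 5793.1 = 0.00073277 m/s


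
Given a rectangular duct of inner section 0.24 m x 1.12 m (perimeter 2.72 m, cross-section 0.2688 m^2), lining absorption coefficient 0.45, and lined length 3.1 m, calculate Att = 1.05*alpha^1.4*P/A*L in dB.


alpha^1.4 = 0.45^1.4 = 0.326962
Attenuation rate = 1.05 * alpha^1.4 * P / A
= 1.05 * 0.326962 * 2.72 / 0.2688 = 3.47397 dB/m
Total Att = 3.47397 * 3.1 = 10.769 dB


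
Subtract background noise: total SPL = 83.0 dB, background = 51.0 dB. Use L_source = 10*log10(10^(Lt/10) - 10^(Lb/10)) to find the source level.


10^(83.0/10) = 1.99526e+08
10^(51.0/10) = 125893
Difference = 1.99526e+08 - 125893 = 1.994e+08
L_source = 10*log10(1.994e+08) = 82.997 dB


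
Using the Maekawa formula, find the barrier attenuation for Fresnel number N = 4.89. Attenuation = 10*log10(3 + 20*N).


3 + 20*N = 3 + 20*4.89 = 100.8
Att = 10*log10(100.8) = 20.035 dB


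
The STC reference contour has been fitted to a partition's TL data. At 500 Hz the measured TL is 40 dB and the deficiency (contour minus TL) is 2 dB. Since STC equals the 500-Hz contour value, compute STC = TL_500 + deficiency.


By ASTM E413, STC = value of the fitted reference contour at 500 Hz.
Contour value at 500 Hz = TL_500 + deficiency = 40 + 2 = 42
STC = 42


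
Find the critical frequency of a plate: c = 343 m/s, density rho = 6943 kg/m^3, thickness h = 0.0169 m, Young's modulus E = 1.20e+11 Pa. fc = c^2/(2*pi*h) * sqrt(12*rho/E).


12*rho/E = 12*6943/1.20e+11 = 6.943e-07
sqrt(12*rho/E) = sqrt(6.943e-07) = 0.000833247
c^2/(2*pi*h) = 343^2/(2*pi*0.0169) = 1.10795e+06
fc = 1.10795e+06 * 0.000833247 = 923.2 Hz


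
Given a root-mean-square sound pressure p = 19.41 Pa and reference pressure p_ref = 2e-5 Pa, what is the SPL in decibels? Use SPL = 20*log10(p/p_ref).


p / p_ref = 19.41 / 2e-5 = 970500
SPL = 20 * log10(970500) = 119.74 dB


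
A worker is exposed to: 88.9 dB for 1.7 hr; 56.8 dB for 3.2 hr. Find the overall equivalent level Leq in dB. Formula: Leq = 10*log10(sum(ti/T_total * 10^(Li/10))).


T_total = 1.7 + 3.2 = 4.9 hr
(1.7/4.9) * 10^(88.9/10) = 2.6931e+08
(3.2/4.9) * 10^(56.8/10) = 312575
Sum = 2.6931e+08 + 312575 = 2.69623e+08
Leq = 10*log10(2.69623e+08) = 84.308 dB


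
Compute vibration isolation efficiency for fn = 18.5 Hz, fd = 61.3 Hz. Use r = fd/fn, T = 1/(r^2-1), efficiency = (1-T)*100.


r = 61.3 / 18.5 = 3.31351
r^2 - 1 = 3.31351^2 - 1 = 9.97935
T = 1/9.97935 = 0.100207
Efficiency = (1 - 0.100207)*100 = 89.979 %


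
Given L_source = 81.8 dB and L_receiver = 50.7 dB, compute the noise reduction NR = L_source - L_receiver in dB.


NR = L_source - L_receiver (difference between source and receiving room levels)
NR = 81.8 - 50.7 = 31.1 dB


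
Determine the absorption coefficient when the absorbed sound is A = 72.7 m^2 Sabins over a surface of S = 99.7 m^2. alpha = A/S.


Absorption coefficient = absorbed power / incident power
alpha = A / S = 72.7 / 99.7 = 0.72919


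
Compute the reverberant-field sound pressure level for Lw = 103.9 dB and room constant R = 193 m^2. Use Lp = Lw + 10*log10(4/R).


4/R = 4/193 = 0.0207254
Lp = 103.9 + 10*log10(0.0207254) = 87.065 dB


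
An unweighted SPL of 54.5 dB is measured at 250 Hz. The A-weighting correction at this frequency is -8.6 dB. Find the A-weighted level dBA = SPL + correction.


A-weighting table: 250 Hz -> -8.6 dB correction
SPL_A = SPL + correction = 54.5 + (-8.6) = 45.9 dBA


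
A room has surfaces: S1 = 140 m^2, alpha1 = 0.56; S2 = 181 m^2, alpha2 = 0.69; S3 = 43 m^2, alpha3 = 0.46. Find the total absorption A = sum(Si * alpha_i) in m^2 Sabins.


140 * 0.56 = 78.4
181 * 0.69 = 124.89
43 * 0.46 = 19.78
A_total = 78.4 + 124.89 + 19.78 = 223.07 m^2


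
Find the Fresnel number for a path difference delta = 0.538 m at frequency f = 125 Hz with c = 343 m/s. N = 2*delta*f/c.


N = 2*delta*f/c = 2*delta/lambda, where lambda = c/f
lambda = 343 / 125 = 2.744 m
N = 2 * 0.538 / 2.744 = 0.39213


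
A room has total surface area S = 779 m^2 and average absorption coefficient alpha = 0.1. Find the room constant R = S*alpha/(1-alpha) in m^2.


R = 779 * 0.1 / (1 - 0.1) = 86.556 m^2


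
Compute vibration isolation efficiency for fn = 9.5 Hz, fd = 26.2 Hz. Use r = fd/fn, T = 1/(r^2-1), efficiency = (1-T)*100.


r = 26.2 / 9.5 = 2.75789
r^2 - 1 = 2.75789^2 - 1 = 6.60596
T = 1/6.60596 = 0.151378
Efficiency = (1 - 0.151378)*100 = 84.862 %


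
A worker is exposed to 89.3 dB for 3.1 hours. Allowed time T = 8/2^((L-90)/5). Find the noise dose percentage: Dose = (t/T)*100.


T_allowed = 8 / 2^((89.3 - 90)/5) = 8.81524 hr
Dose = 3.1 / 8.81524 * 100 = 35.166 %


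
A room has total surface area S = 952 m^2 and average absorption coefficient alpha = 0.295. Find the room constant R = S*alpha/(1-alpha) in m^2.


R = 952 * 0.295 / (1 - 0.295) = 398.35 m^2


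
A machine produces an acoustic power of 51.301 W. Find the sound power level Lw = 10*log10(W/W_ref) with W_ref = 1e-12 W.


W / W_ref = 51.301 / 1e-12 = 5.1301e+13
Lw = 10 * log10(5.1301e+13) = 137.1 dB


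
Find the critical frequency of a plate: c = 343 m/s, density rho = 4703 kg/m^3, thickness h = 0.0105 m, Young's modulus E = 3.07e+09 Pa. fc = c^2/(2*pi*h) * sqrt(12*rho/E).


12*rho/E = 12*4703/3.07e+09 = 1.83831e-05
sqrt(12*rho/E) = sqrt(1.83831e-05) = 0.00428755
c^2/(2*pi*h) = 343^2/(2*pi*0.0105) = 1.78328e+06
fc = 1.78328e+06 * 0.00428755 = 7645.9 Hz


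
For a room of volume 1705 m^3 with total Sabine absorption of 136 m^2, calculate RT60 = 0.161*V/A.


RT60 = 0.161 * 1705 / 136 = 2.0184 s


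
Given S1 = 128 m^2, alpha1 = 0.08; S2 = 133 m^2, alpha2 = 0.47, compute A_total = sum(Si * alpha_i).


128 * 0.08 = 10.24
133 * 0.47 = 62.51
A_total = 10.24 + 62.51 = 72.75 m^2


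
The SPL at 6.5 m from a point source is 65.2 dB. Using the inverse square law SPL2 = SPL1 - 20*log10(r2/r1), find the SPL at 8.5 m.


r2/r1 = 8.5/6.5 = 1.30769
Correction = 20*log10(1.30769) = 2.3301 dB
SPL2 = 65.2 - 2.3301 = 62.87 dB


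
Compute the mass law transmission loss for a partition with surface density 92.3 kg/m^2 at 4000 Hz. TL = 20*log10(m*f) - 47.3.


m * f = 92.3 * 4000 = 369200
20*log10(369200) = 111.345 dB
TL = 111.345 - 47.3 = 64.045 dB


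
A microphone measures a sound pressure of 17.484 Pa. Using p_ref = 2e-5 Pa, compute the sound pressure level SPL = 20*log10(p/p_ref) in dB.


p / p_ref = 17.484 / 2e-5 = 874200
SPL = 20 * log10(874200) = 118.83 dB


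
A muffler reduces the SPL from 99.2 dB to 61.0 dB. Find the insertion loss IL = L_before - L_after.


Insertion loss = SPL without muffler - SPL with muffler
IL = 99.2 - 61.0 = 38.2 dB


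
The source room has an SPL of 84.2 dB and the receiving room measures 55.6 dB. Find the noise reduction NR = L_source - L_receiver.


NR = L_source - L_receiver (difference between source and receiving room levels)
NR = 84.2 - 55.6 = 28.6 dB


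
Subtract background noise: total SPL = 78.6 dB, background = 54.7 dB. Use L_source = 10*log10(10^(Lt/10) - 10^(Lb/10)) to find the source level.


10^(78.6/10) = 7.24436e+07
10^(54.7/10) = 295121
Difference = 7.24436e+07 - 295121 = 7.21485e+07
L_source = 10*log10(7.21485e+07) = 78.582 dB


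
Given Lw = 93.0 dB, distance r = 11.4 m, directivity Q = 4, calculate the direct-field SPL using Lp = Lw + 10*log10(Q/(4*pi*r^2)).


4*pi*r^2 = 4*pi*11.4^2 = 1633.13 m^2
Q / (4*pi*r^2) = 4 / 1633.13 = 0.00244928
Lp = 93.0 + 10*log10(0.00244928) = 66.89 dB


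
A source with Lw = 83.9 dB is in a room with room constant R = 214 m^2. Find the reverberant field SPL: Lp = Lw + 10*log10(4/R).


4/R = 4/214 = 0.0186916
Lp = 83.9 + 10*log10(0.0186916) = 66.616 dB


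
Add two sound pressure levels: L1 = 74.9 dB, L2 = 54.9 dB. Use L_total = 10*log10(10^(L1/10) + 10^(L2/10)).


10^(74.9/10) = 3.0903e+07
10^(54.9/10) = 309030
Sum = 3.0903e+07 + 309030 = 3.1212e+07
L_total = 10*log10(3.1212e+07) = 74.943 dB


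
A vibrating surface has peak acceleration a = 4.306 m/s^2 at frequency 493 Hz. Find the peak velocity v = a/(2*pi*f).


omega = 2*pi*f = 2*pi*493 = 3097.61 rad/s
v = a / omega = 4.306 / 3097.61 = 0.0013901 m/s


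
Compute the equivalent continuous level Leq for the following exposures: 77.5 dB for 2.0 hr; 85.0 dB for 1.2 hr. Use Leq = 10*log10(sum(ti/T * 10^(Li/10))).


T_total = 2.0 + 1.2 = 3.2 hr
(2.0/3.2) * 10^(77.5/10) = 3.51463e+07
(1.2/3.2) * 10^(85.0/10) = 1.18585e+08
Sum = 3.51463e+07 + 1.18585e+08 = 1.53731e+08
Leq = 10*log10(1.53731e+08) = 81.868 dB


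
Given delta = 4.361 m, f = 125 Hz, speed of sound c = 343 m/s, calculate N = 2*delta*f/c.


N = 2*delta*f/c = 2*delta/lambda, where lambda = c/f
lambda = 343 / 125 = 2.744 m
N = 2 * 4.361 / 2.744 = 3.1786


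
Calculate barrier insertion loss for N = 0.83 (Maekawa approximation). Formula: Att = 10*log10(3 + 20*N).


3 + 20*N = 3 + 20*0.83 = 19.6
Att = 10*log10(19.6) = 12.923 dB


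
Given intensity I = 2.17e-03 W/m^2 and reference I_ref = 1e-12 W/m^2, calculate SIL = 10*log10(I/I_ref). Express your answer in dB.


I / I_ref = 2.17e-03 / 1e-12 = 2.17e+09
SIL = 10 * log10(2.17e+09) = 93.365 dB


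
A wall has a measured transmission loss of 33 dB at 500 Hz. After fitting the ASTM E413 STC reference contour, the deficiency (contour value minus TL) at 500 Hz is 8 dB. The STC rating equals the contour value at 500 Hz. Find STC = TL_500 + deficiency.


By ASTM E413, STC = value of the fitted reference contour at 500 Hz.
Contour value at 500 Hz = TL_500 + deficiency = 33 + 8 = 41
STC = 41


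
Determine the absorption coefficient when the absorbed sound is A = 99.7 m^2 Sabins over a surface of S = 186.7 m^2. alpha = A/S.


Absorption coefficient = absorbed power / incident power
alpha = A / S = 99.7 / 186.7 = 0.53401


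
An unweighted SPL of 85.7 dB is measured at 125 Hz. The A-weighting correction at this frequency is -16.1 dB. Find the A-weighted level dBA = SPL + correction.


A-weighting table: 125 Hz -> -16.1 dB correction
SPL_A = SPL + correction = 85.7 + (-16.1) = 69.6 dBA


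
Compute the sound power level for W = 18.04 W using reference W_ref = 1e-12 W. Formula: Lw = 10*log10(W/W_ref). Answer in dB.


W / W_ref = 18.04 / 1e-12 = 1.804e+13
Lw = 10 * log10(1.804e+13) = 132.56 dB


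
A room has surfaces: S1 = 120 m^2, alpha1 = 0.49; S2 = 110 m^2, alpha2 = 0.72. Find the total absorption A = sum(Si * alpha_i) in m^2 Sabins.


120 * 0.49 = 58.8
110 * 0.72 = 79.2
A_total = 58.8 + 79.2 = 138 m^2


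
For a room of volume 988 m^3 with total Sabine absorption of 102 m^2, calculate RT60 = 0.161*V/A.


RT60 = 0.161 * 988 / 102 = 1.5595 s


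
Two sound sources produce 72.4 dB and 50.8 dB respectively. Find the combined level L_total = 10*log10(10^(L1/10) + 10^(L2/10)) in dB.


10^(72.4/10) = 1.7378e+07
10^(50.8/10) = 120226
Sum = 1.7378e+07 + 120226 = 1.74982e+07
L_total = 10*log10(1.74982e+07) = 72.43 dB


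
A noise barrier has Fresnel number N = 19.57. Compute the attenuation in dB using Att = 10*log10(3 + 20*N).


3 + 20*N = 3 + 20*19.57 = 394.4
Att = 10*log10(394.4) = 25.959 dB


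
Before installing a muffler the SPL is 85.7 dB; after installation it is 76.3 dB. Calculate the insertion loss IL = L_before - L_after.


Insertion loss = SPL without muffler - SPL with muffler
IL = 85.7 - 76.3 = 9.4 dB


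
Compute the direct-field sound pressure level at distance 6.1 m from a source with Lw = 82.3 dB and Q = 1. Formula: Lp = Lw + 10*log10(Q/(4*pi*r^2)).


4*pi*r^2 = 4*pi*6.1^2 = 467.595 m^2
Q / (4*pi*r^2) = 1 / 467.595 = 0.0021386
Lp = 82.3 + 10*log10(0.0021386) = 55.601 dB
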